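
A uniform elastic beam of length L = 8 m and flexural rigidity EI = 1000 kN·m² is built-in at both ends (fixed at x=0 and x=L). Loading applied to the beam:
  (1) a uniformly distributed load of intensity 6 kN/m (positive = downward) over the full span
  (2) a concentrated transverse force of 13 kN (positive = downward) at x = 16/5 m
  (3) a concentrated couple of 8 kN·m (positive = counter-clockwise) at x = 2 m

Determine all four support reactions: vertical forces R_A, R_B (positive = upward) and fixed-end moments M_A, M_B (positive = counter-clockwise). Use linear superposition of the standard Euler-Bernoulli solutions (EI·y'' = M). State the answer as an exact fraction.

Load 1 — uniform load w=6 kN/m over full span:
  R_A = wL/2 = 6·8/2 = 24 kN
  M_A = wL²/12 = 6·8²/12 = 32 kN·m
  R_B = wL/2 = 6·8/2 = 24 kN
  M_B = -wL²/12 = -6·8²/12 = -32 kN·m
Load 2 — point force P=13 kN at a=16/5 m (b=L-a=24/5):
  R_A = Pb²(3a+b)/L³ = 13·(24/5)²·(3·(16/5)+(24/5))/8³ = 1053/125 kN
  M_A = Pab²/L² = 13·(16/5)·(24/5)²/8² = 1872/125 kN·m
  R_B = Pa²(a+3b)/L³ = 13·(16/5)²·((16/5)+3·(24/5))/8³ = 572/125 kN
  M_B = -Pa²b/L² = -13·(16/5)²·(24/5)/8² = -1248/125 kN·m
Load 3 — applied couple M₀=8 kN·m at a=2 m (b=L-a=6):
  R_A = 6M₀ab/L³ = 6·8·2·6/8³ = 9/8 kN
  M_A = M₀b(2a-b)/L² = 8·6·(2·2-6)/8² = -3/2 kN·m
  R_B = -6M₀ab/L³ = -6·8·2·6/8³ = -9/8 kN
  M_B = M₀a(2b-a)/L² = 8·2·(2·6-2)/8² = 5/2 kN·m
Superposition: R_A = 33549/1000 kN, M_A = 11369/250 kN·m, R_B = 27451/1000 kN, M_B = -9871/250 kN·m

R_A = 33549/1000 kN, M_A = 11369/250 kN·m, R_B = 27451/1000 kN, M_B = -9871/250 kN·m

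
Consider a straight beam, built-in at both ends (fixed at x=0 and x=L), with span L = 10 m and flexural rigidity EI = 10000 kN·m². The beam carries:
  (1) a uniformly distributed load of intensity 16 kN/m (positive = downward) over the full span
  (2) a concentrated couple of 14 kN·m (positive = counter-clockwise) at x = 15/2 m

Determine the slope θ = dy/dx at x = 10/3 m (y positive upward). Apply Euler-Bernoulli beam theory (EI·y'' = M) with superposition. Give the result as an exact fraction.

Load 1 — uniform load w=16 kN/m over full span:
  θ_1 = -wx(L-x)(L-2x)/(12EI) = -16·(10/3)·(10-(10/3))·(10-2·(10/3))/(12·10000) = -4/405 rad
Load 2 — applied couple M₀=14 kN·m at a=15/2 m (b=L-a=5/2):
  θ_2 = (R_Ax²/2 - M_Ax)/EI  [x≤a] with R_A=63/40, M_A=35/8 = ((63/40)·(10/3)²/2 - (35/8)·(10/3))/10000 = -7/12000 rad
Superposition: θ = Σ θ_i = -3389/324000 rad ≈ -0.010460 rad

θ(10/3) = -3389/324000 rad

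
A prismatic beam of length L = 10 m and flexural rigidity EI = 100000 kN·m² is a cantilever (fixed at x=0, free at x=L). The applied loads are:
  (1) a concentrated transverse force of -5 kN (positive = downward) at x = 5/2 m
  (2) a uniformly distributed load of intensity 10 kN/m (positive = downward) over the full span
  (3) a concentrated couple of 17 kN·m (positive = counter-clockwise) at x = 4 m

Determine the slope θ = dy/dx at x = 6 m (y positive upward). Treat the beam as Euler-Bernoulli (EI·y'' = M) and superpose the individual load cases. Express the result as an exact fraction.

Load 1 — point force P=-5 kN at a=5/2 m (b=L-a=15/2):
  θ_1 = -Pa²/(2EI)  [x>a] = -(-5)·(5/2)²/(2·100000) = 1/6400 rad
Load 2 — uniform load w=10 kN/m over full span:
  θ_2 = -wx(x²-3Lx+3L²)/(6EI) = -10·6·(6²-3·10·6+3·10²)/(6·100000) = -39/2500 rad
Load 3 — applied couple M₀=17 kN·m at a=4 m (b=L-a=6):
  θ_3 = M₀a/EI  [x>a] = 17·4/100000 = 17/25000 rad
Superposition: θ = Σ θ_i = -11811/800000 rad ≈ -0.014764 rad

θ(6) = -11811/800000 rad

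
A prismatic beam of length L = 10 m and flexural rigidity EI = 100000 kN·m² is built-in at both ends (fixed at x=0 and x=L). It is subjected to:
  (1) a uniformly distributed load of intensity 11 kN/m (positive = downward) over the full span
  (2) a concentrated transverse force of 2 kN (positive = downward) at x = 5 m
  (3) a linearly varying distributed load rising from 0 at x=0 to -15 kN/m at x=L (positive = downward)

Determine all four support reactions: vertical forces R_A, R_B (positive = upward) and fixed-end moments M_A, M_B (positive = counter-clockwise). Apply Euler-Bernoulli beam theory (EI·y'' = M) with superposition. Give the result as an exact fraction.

Load 1 — uniform load w=11 kN/m over full span:
  R_A = wL/2 = 11·10/2 = 55 kN
  M_A = wL²/12 = 11·10²/12 = 275/3 kN·m
  R_B = wL/2 = 11·10/2 = 55 kN
  M_B = -wL²/12 = -11·10²/12 = -275/3 kN·m
Load 2 — point force P=2 kN at a=5 m (b=L-a=5):
  R_A = Pb²(3a+b)/L³ = 2·5²·(3·5+5)/10³ = 1 kN
  M_A = Pab²/L² = 2·5·5²/10² = 5/2 kN·m
  R_B = Pa²(a+3b)/L³ = 2·5²·(5+3·5)/10³ = 1 kN
  M_B = -Pa²b/L² = -2·5²·5/10² = -5/2 kN·m
Load 3 — triangular load w₀=-15 kN/m (0→w₀ over full span):
  R_A = 3w₀L/20 = 3·(-15)·10/20 = -45/2 kN
  M_A = w₀L²/30 = (-15)·10²/30 = -50 kN·m
  R_B = 7w₀L/20 = 7·(-15)·10/20 = -105/2 kN
  M_B = -w₀L²/20 = -(-15)·10²/20 = 75 kN·m
Superposition: R_A = 67/2 kN, M_A = 265/6 kN·m, R_B = 7/2 kN, M_B = -115/6 kN·m

R_A = 67/2 kN, M_A = 265/6 kN·m, R_B = 7/2 kN, M_B = -115/6 kN·m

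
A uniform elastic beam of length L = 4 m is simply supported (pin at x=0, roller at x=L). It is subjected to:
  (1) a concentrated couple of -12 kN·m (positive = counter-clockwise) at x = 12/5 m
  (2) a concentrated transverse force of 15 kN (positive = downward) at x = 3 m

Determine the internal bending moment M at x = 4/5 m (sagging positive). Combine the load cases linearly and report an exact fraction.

M(4/5) = 3/5 kN·m

Load 1 — applied couple M₀=-12 kN·m at a=12/5 m (b=L-a=8/5):
  M_1 = M₀x/L  [x≤a] = (-12)·(4/5)/4 = -12/5 kN·m
Load 2 — point force P=15 kN at a=3 m (b=L-a=1):
  M_2 = Pbx/L  [x≤a] = 15·1·(4/5)/4 = 3 kN·m
Superposition: M = Σ M_i = 3/5 kN·m ≈ 0.600000 kN·m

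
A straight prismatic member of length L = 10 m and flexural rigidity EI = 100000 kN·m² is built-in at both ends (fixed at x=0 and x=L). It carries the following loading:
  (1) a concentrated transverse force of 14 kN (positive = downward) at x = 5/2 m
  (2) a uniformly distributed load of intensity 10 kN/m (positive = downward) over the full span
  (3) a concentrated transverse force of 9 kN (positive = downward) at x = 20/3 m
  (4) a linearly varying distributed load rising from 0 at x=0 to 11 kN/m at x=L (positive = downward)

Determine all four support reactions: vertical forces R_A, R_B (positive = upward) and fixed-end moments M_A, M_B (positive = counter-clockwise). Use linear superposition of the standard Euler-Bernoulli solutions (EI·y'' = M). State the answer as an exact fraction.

Load 1 — point force P=14 kN at a=5/2 m (b=L-a=15/2):
  R_A = Pb²(3a+b)/L³ = 14·(15/2)²·(3·(5/2)+(15/2))/10³ = 189/16 kN
  M_A = Pab²/L² = 14·(5/2)·(15/2)²/10² = 315/16 kN·m
  R_B = Pa²(a+3b)/L³ = 14·(5/2)²·((5/2)+3·(15/2))/10³ = 35/16 kN
  M_B = -Pa²b/L² = -14·(5/2)²·(15/2)/10² = -105/16 kN·m
Load 2 — uniform load w=10 kN/m over full span:
  R_A = wL/2 = 10·10/2 = 50 kN
  M_A = wL²/12 = 10·10²/12 = 250/3 kN·m
  R_B = wL/2 = 10·10/2 = 50 kN
  M_B = -wL²/12 = -10·10²/12 = -250/3 kN·m
Load 3 — point force P=9 kN at a=20/3 m (b=L-a=10/3):
  R_A = Pb²(3a+b)/L³ = 9·(10/3)²·(3·(20/3)+(10/3))/10³ = 7/3 kN
  M_A = Pab²/L² = 9·(20/3)·(10/3)²/10² = 20/3 kN·m
  R_B = Pa²(a+3b)/L³ = 9·(20/3)²·((20/3)+3·(10/3))/10³ = 20/3 kN
  M_B = -Pa²b/L² = -9·(20/3)²·(10/3)/10² = -40/3 kN·m
Load 4 — triangular load w₀=11 kN/m (0→w₀ over full span):
  R_A = 3w₀L/20 = 3·11·10/20 = 33/2 kN
  M_A = w₀L²/30 = 11·10²/30 = 110/3 kN·m
  R_B = 7w₀L/20 = 7·11·10/20 = 77/2 kN
  M_B = -w₀L²/20 = -11·10²/20 = -55 kN·m
Superposition: R_A = 3871/48 kN, M_A = 7025/48 kN·m, R_B = 4673/48 kN, M_B = -7595/48 kN·m

R_A = 3871/48 kN, M_A = 7025/48 kN·m, R_B = 4673/48 kN, M_B = -7595/48 kN·m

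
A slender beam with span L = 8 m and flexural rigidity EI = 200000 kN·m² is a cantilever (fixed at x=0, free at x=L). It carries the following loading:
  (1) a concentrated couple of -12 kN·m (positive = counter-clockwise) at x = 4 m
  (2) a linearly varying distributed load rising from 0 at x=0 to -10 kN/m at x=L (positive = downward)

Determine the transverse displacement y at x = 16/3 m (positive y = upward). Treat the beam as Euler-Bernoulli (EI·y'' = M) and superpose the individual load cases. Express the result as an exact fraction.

Load 1 — applied couple M₀=-12 kN·m at a=4 m (b=L-a=4):
  y_1 = M₀a(2x-a)/(2EI)  [x>a] = (-12)·4·(2·(16/3)-4)/(2·200000) = -1/1250 m
Load 2 — triangular load w₀=-10 kN/m (0→w₀ over full span):
  y_2 = (w₀Lx³/12-w₀L²x²/6-w₀x⁵/(120L))/EI = ((-10)·8·(16/3)³/12-(-10)·8²·(16/3)²/6-(-10)·(16/3)⁵/(120·8))/200000 = 23552/2278125 m
Superposition: y = Σ y_i = 43459/4556250 m ≈ 0.009538 m

y(16/3) = 43459/4556250 m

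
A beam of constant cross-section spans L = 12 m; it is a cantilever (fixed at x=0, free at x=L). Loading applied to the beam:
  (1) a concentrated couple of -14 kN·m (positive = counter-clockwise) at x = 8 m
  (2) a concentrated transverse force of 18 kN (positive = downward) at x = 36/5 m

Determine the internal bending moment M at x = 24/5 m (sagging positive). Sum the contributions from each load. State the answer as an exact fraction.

M(24/5) = -286/5 kN·m

Load 1 — applied couple M₀=-14 kN·m at a=8 m (b=L-a=4):
  M_1 = M₀  [x≤a] = (-14) = -14 kN·m
Load 2 — point force P=18 kN at a=36/5 m (b=L-a=24/5):
  M_2 = -P(a-x)  [x≤a] = -18·((36/5)-(24/5)) = -216/5 kN·m
Superposition: M = Σ M_i = -286/5 kN·m ≈ -57.200000 kN·m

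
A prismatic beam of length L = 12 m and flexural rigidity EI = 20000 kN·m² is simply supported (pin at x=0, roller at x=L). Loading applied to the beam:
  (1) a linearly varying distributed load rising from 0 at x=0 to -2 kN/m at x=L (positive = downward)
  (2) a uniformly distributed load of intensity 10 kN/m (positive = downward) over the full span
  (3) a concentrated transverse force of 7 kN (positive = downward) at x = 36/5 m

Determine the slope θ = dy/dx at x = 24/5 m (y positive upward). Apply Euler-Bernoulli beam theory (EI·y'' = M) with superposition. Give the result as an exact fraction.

θ(24/5) = -8301/781250 rad

Load 1 — triangular load w₀=-2 kN/m (0→w₀ over full span):
  θ_1 = -w₀(7L⁴-30L²x²+15x⁴)/(360LEI) = -(-2)·(7·12⁴-30·12²·(24/5)²+15·(24/5)⁴)/(360·12·20000) = 969/781250 rad
Load 2 — uniform load w=10 kN/m over full span:
  θ_2 = -w(L³-6Lx²+4x³)/(24EI) = -10·(12³-6·12·(24/5)²+4·(24/5)³)/(24·20000) = -333/31250 rad
Load 3 — point force P=7 kN at a=36/5 m (b=L-a=24/5):
  θ_3 = -Pb(L²-b²-3x²)/(6LEI)  [x≤a] = -7·(24/5)·(12²-(24/5)²-3·(24/5)²)/(6·12·20000) = -189/156250 rad
Superposition: θ = Σ θ_i = -8301/781250 rad ≈ -0.010625 rad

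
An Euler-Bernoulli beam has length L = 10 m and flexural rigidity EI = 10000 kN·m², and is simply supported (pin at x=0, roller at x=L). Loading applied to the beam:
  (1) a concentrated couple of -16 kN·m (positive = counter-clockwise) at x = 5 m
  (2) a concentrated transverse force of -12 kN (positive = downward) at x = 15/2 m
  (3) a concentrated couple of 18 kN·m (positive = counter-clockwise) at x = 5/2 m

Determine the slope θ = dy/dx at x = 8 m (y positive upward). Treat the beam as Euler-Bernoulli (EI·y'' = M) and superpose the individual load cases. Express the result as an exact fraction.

Load 1 — applied couple M₀=-16 kN·m at a=5 m (b=L-a=5):
  θ_1 = (M₀x²/(2L)-M₀(x-a)+C₁)/EI  [x>a] with C₁=M₀(3b²-L²)/(6L)=20/3 = ((-16)·8²/(2·10)-(-16)·(8-5)+(20/3))/10000 = 13/37500 rad
Load 2 — point force P=-12 kN at a=15/2 m (b=L-a=5/2):
  θ_2 = -Pa(2L²-6Lx+3x²+a²)/(6LEI)  [x>a] = -(-12)·(15/2)·(2·10²-6·10·8+3·8²+(15/2)²)/(6·10·10000) = -381/80000 rad
Load 3 — applied couple M₀=18 kN·m at a=5/2 m (b=L-a=15/2):
  θ_3 = (M₀x²/(2L)-M₀(x-a)+C₁)/EI  [x>a] with C₁=M₀(3b²-L²)/(6L)=165/8 = (18·8²/(2·10)-18·(8-(5/2))+(165/8))/10000 = -831/400000 rad
Superposition: θ = Σ θ_i = -487/75000 rad ≈ -0.006493 rad

θ(8) = -487/75000 rad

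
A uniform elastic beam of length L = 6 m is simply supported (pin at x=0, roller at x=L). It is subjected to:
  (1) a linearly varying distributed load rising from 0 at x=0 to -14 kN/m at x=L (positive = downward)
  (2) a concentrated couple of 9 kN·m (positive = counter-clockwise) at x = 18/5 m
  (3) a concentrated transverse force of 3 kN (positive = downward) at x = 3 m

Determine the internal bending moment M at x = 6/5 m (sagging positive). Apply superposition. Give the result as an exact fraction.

Load 1 — triangular load w₀=-14 kN/m (0→w₀ over full span):
  M_1 = w₀Lx/6 - w₀x³/(6L) = (-14)·6·(6/5)/6 - (-14)·(6/5)³/(6·6) = -2016/125 kN·m
Load 2 — applied couple M₀=9 kN·m at a=18/5 m (b=L-a=12/5):
  M_2 = M₀x/L  [x≤a] = 9·(6/5)/6 = 9/5 kN·m
Load 3 — point force P=3 kN at a=3 m (b=L-a=3):
  M_3 = Pbx/L  [x≤a] = 3·3·(6/5)/6 = 9/5 kN·m
Superposition: M = Σ M_i = -1566/125 kN·m ≈ -12.528000 kN·m

M(6/5) = -1566/125 kN·m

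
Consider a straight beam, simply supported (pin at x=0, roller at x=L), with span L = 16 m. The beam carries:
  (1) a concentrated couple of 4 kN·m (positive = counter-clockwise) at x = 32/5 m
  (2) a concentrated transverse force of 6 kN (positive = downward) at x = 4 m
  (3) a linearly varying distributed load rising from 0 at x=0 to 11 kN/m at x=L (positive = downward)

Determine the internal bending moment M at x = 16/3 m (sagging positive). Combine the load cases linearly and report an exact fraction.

M(16/3) = 12668/81 kN·m

Load 1 — applied couple M₀=4 kN·m at a=32/5 m (b=L-a=48/5):
  M_1 = M₀x/L  [x≤a] = 4·(16/3)/16 = 4/3 kN·m
Load 2 — point force P=6 kN at a=4 m (b=L-a=12):
  M_2 = Pa(L-x)/L  [x>a] = 6·4·(16-(16/3))/16 = 16 kN·m
Load 3 — triangular load w₀=11 kN/m (0→w₀ over full span):
  M_3 = w₀Lx/6 - w₀x³/(6L) = 11·16·(16/3)/6 - 11·(16/3)³/(6·16) = 11264/81 kN·m
Superposition: M = Σ M_i = 12668/81 kN·m ≈ 156.395062 kN·m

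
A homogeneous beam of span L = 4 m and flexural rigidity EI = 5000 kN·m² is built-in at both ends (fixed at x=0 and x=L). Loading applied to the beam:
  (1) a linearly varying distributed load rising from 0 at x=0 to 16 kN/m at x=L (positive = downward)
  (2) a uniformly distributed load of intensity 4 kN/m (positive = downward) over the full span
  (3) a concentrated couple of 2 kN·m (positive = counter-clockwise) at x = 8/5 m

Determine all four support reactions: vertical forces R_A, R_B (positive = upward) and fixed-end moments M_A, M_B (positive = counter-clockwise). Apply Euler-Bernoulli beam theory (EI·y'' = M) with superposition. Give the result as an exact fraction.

R_A = 458/25 kN, M_A = 1058/75 kN·m, R_B = 742/25 kN, M_B = -1312/75 kN·m

Load 1 — triangular load w₀=16 kN/m (0→w₀ over full span):
  R_A = 3w₀L/20 = 3·16·4/20 = 48/5 kN
  M_A = w₀L²/30 = 16·4²/30 = 128/15 kN·m
  R_B = 7w₀L/20 = 7·16·4/20 = 112/5 kN
  M_B = -w₀L²/20 = -16·4²/20 = -64/5 kN·m
Load 2 — uniform load w=4 kN/m over full span:
  R_A = wL/2 = 4·4/2 = 8 kN
  M_A = wL²/12 = 4·4²/12 = 16/3 kN·m
  R_B = wL/2 = 4·4/2 = 8 kN
  M_B = -wL²/12 = -4·4²/12 = -16/3 kN·m
Load 3 — applied couple M₀=2 kN·m at a=8/5 m (b=L-a=12/5):
  R_A = 6M₀ab/L³ = 6·2·(8/5)·(12/5)/4³ = 18/25 kN
  M_A = M₀b(2a-b)/L² = 2·(12/5)·(2·(8/5)-(12/5))/4² = 6/25 kN·m
  R_B = -6M₀ab/L³ = -6·2·(8/5)·(12/5)/4³ = -18/25 kN
  M_B = M₀a(2b-a)/L² = 2·(8/5)·(2·(12/5)-(8/5))/4² = 16/25 kN·m
Superposition: R_A = 458/25 kN, M_A = 1058/75 kN·m, R_B = 742/25 kN, M_B = -1312/75 kN·m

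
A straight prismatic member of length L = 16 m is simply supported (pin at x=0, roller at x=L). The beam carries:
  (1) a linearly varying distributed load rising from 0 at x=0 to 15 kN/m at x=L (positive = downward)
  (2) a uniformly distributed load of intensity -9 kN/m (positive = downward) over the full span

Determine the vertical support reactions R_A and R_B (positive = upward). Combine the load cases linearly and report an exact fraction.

Load 1 — triangular load w₀=15 kN/m (0→w₀ over full span):
  R_A = w₀L/6 = 15·16/6 = 40 kN
  R_B = w₀L/3 = 15·16/3 = 80 kN
Load 2 — uniform load w=-9 kN/m over full span:
  R_A = wL/2 = (-9)·16/2 = -72 kN
  R_B = wL/2 = (-9)·16/2 = -72 kN
Superposition: R_A = -32 kN, R_B = 8 kN

R_A = -32 kN, R_B = 8 kN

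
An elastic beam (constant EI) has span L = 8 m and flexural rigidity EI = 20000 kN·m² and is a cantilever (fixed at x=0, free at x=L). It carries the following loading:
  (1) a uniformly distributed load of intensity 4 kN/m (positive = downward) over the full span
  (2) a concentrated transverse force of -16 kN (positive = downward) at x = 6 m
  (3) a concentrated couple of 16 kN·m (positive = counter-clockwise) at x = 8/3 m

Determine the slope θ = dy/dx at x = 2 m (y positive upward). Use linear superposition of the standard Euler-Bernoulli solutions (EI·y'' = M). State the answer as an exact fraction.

Load 1 — uniform load w=4 kN/m over full span:
  θ_1 = -wx(x²-3Lx+3L²)/(6EI) = -4·2·(2²-3·8·2+3·8²)/(6·20000) = -37/3750 rad
Load 2 — point force P=-16 kN at a=6 m (b=L-a=2):
  θ_2 = -Px(2a-x)/(2EI)  [x≤a] = -(-16)·2·(2·6-2)/(2·20000) = 1/125 rad
Load 3 — applied couple M₀=16 kN·m at a=8/3 m (b=L-a=16/3):
  θ_3 = M₀x/EI  [x≤a] = 16·2/20000 = 1/625 rad
Superposition: θ = Σ θ_i = -1/3750 rad ≈ -0.000267 rad

θ(2) = -1/3750 rad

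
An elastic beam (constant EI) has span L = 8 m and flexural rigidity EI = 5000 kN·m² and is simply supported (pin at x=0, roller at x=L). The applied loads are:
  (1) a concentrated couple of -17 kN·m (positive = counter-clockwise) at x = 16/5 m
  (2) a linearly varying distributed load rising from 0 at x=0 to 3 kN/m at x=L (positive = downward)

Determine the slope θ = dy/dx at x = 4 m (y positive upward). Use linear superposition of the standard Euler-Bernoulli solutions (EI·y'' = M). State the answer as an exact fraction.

θ(4) = -177/125000 rad

Load 1 — applied couple M₀=-17 kN·m at a=16/5 m (b=L-a=24/5):
  θ_1 = (M₀x²/(2L)-M₀(x-a)+C₁)/EI  [x>a] with C₁=M₀(3b²-L²)/(6L)=-136/75 = ((-17)·4²/(2·8)-(-17)·(4-(16/5))+(-136/75))/5000 = -391/375000 rad
Load 2 — triangular load w₀=3 kN/m (0→w₀ over full span):
  θ_2 = -w₀(7L⁴-30L²x²+15x⁴)/(360LEI) = -3·(7·8⁴-30·8²·4²+15·4⁴)/(360·8·5000) = -7/18750 rad
Superposition: θ = Σ θ_i = -177/125000 rad ≈ -0.001416 rad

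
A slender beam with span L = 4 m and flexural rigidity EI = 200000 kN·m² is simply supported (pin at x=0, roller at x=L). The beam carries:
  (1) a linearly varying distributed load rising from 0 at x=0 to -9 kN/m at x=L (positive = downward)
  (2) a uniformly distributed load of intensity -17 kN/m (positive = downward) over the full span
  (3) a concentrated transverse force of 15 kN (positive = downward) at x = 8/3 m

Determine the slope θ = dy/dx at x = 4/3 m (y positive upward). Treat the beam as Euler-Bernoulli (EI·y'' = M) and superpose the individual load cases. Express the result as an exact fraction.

θ(4/3) = 521/5062500 rad

Load 1 — triangular load w₀=-9 kN/m (0→w₀ over full span):
  θ_1 = -w₀(7L⁴-30L²x²+15x⁴)/(360LEI) = -(-9)·(7·4⁴-30·4²·(4/3)²+15·(4/3)⁴)/(360·4·200000) = 13/421875 rad
Load 2 — uniform load w=-17 kN/m over full span:
  θ_2 = -w(L³-6Lx²+4x³)/(24EI) = -(-17)·(4³-6·4·(4/3)²+4·(4/3)³)/(24·200000) = 221/2025000 rad
Load 3 — point force P=15 kN at a=8/3 m (b=L-a=4/3):
  θ_3 = -Pb(L²-b²-3x²)/(6LEI)  [x≤a] = -15·(4/3)·(4²-(4/3)²-3·(4/3)²)/(6·4·200000) = -1/27000 rad
Superposition: θ = Σ θ_i = 521/5062500 rad ≈ 0.000103 rad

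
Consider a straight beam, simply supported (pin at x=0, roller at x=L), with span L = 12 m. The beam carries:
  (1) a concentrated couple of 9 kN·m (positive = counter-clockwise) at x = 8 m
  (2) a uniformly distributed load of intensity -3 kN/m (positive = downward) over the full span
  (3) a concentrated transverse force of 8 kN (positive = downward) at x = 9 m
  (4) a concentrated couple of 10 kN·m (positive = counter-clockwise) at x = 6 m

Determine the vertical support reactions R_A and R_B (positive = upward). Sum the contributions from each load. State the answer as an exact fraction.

R_A = -173/12 kN, R_B = -163/12 kN

Load 1 — applied couple M₀=9 kN·m at a=8 m (b=L-a=4):
  R_A = M₀/L = 9/12 = 3/4 kN
  R_B = -M₀/L = -9/12 = -3/4 kN
Load 2 — uniform load w=-3 kN/m over full span:
  R_A = wL/2 = (-3)·12/2 = -18 kN
  R_B = wL/2 = (-3)·12/2 = -18 kN
Load 3 — point force P=8 kN at a=9 m (b=L-a=3):
  R_A = Pb/L = 8·3/12 = 2 kN
  R_B = Pa/L = 8·9/12 = 6 kN
Load 4 — applied couple M₀=10 kN·m at a=6 m (b=L-a=6):
  R_A = M₀/L = 10/12 = 5/6 kN
  R_B = -M₀/L = -10/12 = -5/6 kN
Superposition: R_A = -173/12 kN, R_B = -163/12 kN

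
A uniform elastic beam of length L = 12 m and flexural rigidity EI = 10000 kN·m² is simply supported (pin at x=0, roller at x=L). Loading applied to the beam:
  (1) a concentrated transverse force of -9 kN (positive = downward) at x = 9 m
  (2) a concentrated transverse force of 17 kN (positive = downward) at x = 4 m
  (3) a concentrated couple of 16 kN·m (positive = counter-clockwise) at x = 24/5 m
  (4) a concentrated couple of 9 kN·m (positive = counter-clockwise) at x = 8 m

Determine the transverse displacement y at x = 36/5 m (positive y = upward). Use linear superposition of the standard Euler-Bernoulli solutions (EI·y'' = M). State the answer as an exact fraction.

Load 1 — point force P=-9 kN at a=9 m (b=L-a=3):
  y_1 = -Pbx(L²-b²-x²)/(6LEI)  [x≤a] = -(-9)·3·(36/5)·(12²-3²-(36/5)²)/(6·12·10000) = 56133/2500000 m
Load 2 — point force P=17 kN at a=4 m (b=L-a=8):
  y_2 = -Pa(L-x)(2Lx-a²-x²)/(6LEI)  [x>a] = -17·4·(12-(36/5))·(2·12·(36/5)-4²-(36/5)²)/(6·12·10000) = -11152/234375 m
Load 3 — applied couple M₀=16 kN·m at a=24/5 m (b=L-a=36/5):
  y_3 = (M₀x³/(6L)-M₀(x-a)²/2+C₁x)/EI  [x>a] with C₁=M₀(3b²-L²)/(6L)=64/25 = (16·(36/5)³/(6·12)-16·((36/5)-(24/5))²/2+(64/25)·(36/5))/10000 = 432/78125 m
Load 4 — applied couple M₀=9 kN·m at a=8 m (b=L-a=4):
  y_4 = (M₀x³/(6L)+C₁x)/EI  [x≤a] with C₁=M₀(3b²-L²)/(6L)=-12 = (9·(36/5)³/(6·12)+(-12)·(36/5))/10000 = -621/156250 m
Superposition: y = Σ y_i = -176801/7500000 m ≈ -0.023573 m

y(36/5) = -176801/7500000 m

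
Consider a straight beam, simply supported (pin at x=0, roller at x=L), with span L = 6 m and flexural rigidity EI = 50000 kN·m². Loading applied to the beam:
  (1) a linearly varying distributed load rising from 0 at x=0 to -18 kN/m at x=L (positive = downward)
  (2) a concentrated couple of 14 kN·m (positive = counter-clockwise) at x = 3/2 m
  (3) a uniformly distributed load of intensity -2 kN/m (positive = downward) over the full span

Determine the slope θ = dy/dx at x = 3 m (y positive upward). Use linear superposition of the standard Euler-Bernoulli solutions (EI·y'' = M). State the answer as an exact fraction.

θ(3) = 77/1000000 rad

Load 1 — triangular load w₀=-18 kN/m (0→w₀ over full span):
  θ_1 = -w₀(7L⁴-30L²x²+15x⁴)/(360LEI) = -(-18)·(7·6⁴-30·6²·3²+15·3⁴)/(360·6·50000) = 189/2000000 rad
Load 2 — applied couple M₀=14 kN·m at a=3/2 m (b=L-a=9/2):
  θ_2 = (M₀x²/(2L)-M₀(x-a)+C₁)/EI  [x>a] with C₁=M₀(3b²-L²)/(6L)=77/8 = (14·3²/(2·6)-14·(3-(3/2))+(77/8))/50000 = -7/400000 rad
Load 3 — uniform load w=-2 kN/m over full span:
  θ_3 = -w(L³-6Lx²+4x³)/(24EI) = -(-2)·(6³-6·6·3²+4·3³)/(24·50000) = 0 rad
Superposition: θ = Σ θ_i = 77/1000000 rad ≈ 0.000077 rad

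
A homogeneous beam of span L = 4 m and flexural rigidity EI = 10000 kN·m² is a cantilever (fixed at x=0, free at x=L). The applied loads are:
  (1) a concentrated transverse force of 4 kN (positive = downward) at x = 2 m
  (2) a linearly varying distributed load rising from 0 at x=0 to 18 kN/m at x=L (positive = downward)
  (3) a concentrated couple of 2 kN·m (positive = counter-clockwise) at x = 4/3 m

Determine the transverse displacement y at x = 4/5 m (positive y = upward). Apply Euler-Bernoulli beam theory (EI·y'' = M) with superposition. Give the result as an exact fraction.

Load 1 — point force P=4 kN at a=2 m (b=L-a=2):
  y_1 = -Px²(3a-x)/(6EI)  [x≤a] = -4·(4/5)²·(3·2-(4/5))/(6·10000) = -52/234375 m
Load 2 — triangular load w₀=18 kN/m (0→w₀ over full span):
  y_2 = (w₀Lx³/12-w₀L²x²/6-w₀x⁵/(120L))/EI = (18·4·(4/5)³/12-18·4²·(4/5)²/6-18·(4/5)⁵/(120·4))/10000 = -27012/9765625 m
Load 3 — applied couple M₀=2 kN·m at a=4/3 m (b=L-a=8/3):
  y_3 = M₀x²/(2EI)  [x≤a] = 2·(4/5)²/(2·10000) = 1/15625 m
Superposition: y = Σ y_i = -85661/29296875 m ≈ -0.002924 m

y(4/5) = -85661/29296875 m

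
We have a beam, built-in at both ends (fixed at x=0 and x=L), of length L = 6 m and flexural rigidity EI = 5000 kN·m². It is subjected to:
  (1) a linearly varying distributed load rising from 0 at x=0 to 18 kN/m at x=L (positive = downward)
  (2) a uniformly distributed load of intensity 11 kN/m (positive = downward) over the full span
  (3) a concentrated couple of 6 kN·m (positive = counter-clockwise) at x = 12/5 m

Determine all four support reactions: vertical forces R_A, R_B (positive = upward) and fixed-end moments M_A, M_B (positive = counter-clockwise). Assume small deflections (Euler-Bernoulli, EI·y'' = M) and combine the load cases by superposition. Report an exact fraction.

R_A = 1266/25 kN, M_A = 1383/25 kN·m, R_B = 1734/25 kN, M_B = -1587/25 kN·m

Load 1 — triangular load w₀=18 kN/m (0→w₀ over full span):
  R_A = 3w₀L/20 = 3·18·6/20 = 81/5 kN
  M_A = w₀L²/30 = 18·6²/30 = 108/5 kN·m
  R_B = 7w₀L/20 = 7·18·6/20 = 189/5 kN
  M_B = -w₀L²/20 = -18·6²/20 = -162/5 kN·m
Load 2 — uniform load w=11 kN/m over full span:
  R_A = wL/2 = 11·6/2 = 33 kN
  M_A = wL²/12 = 11·6²/12 = 33 kN·m
  R_B = wL/2 = 11·6/2 = 33 kN
  M_B = -wL²/12 = -11·6²/12 = -33 kN·m
Load 3 — applied couple M₀=6 kN·m at a=12/5 m (b=L-a=18/5):
  R_A = 6M₀ab/L³ = 6·6·(12/5)·(18/5)/6³ = 36/25 kN
  M_A = M₀b(2a-b)/L² = 6·(18/5)·(2·(12/5)-(18/5))/6² = 18/25 kN·m
  R_B = -6M₀ab/L³ = -6·6·(12/5)·(18/5)/6³ = -36/25 kN
  M_B = M₀a(2b-a)/L² = 6·(12/5)·(2·(18/5)-(12/5))/6² = 48/25 kN·m
Superposition: R_A = 1266/25 kN, M_A = 1383/25 kN·m, R_B = 1734/25 kN, M_B = -1587/25 kN·m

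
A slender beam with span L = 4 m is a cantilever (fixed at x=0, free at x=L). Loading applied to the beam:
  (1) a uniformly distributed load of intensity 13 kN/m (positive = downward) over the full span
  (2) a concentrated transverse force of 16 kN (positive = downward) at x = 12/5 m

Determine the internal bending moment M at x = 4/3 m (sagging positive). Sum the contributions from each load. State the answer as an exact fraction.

Load 1 — uniform load w=13 kN/m over full span:
  M_1 = -w(L-x)²/2 = -13·(4-(4/3))²/2 = -416/9 kN·m
Load 2 — point force P=16 kN at a=12/5 m (b=L-a=8/5):
  M_2 = -P(a-x)  [x≤a] = -16·((12/5)-(4/3)) = -256/15 kN·m
Superposition: M = Σ M_i = -2848/45 kN·m ≈ -63.288889 kN·m

M(4/3) = -2848/45 kN·m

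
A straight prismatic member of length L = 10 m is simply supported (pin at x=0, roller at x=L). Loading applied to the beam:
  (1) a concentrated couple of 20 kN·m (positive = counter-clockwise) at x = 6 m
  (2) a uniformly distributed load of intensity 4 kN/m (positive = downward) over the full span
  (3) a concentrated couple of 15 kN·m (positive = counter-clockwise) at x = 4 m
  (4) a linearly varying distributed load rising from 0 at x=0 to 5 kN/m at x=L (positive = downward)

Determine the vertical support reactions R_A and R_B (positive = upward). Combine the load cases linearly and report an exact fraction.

Load 1 — applied couple M₀=20 kN·m at a=6 m (b=L-a=4):
  R_A = M₀/L = 20/10 = 2 kN
  R_B = -M₀/L = -20/10 = -2 kN
Load 2 — uniform load w=4 kN/m over full span:
  R_A = wL/2 = 4·10/2 = 20 kN
  R_B = wL/2 = 4·10/2 = 20 kN
Load 3 — applied couple M₀=15 kN·m at a=4 m (b=L-a=6):
  R_A = M₀/L = 15/10 = 3/2 kN
  R_B = -M₀/L = -15/10 = -3/2 kN
Load 4 — triangular load w₀=5 kN/m (0→w₀ over full span):
  R_A = w₀L/6 = 5·10/6 = 25/3 kN
  R_B = w₀L/3 = 5·10/3 = 50/3 kN
Superposition: R_A = 191/6 kN, R_B = 199/6 kN

R_A = 191/6 kN, R_B = 199/6 kN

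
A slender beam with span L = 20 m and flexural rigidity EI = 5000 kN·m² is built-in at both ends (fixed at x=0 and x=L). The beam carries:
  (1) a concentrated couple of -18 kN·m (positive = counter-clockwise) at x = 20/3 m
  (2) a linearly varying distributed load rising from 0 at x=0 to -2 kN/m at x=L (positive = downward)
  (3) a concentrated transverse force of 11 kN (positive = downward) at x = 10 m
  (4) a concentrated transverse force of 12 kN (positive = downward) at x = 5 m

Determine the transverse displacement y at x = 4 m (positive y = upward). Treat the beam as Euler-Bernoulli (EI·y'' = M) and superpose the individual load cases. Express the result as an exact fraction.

Load 1 — applied couple M₀=-18 kN·m at a=20/3 m (b=L-a=40/3):
  y_1 = (R_Ax³/6 - M_Ax²/2)/EI  [x≤a] with R_A=-6/5, M_A=0 = ((-6/5)·4³/6 - 0·4²/2)/5000 = -8/3125 m
Load 2 — triangular load w₀=-2 kN/m (0→w₀ over full span):
  y_2 = -w₀x²(L-x)²(x+2L)/(120LEI) = -(-2)·4²·(20-4)²·(4+2·20)/(120·20·5000) = 1408/46875 m
Load 3 — point force P=11 kN at a=10 m (b=L-a=10):
  y_3 = -Pb²x²(3aL-(3a+b)x)/(6L³EI)  [x≤a] = -11·10²·4²·(3·10·20-(3·10+10)·4)/(6·20³·5000) = -121/3750 m
Load 4 — point force P=12 kN at a=5 m (b=L-a=15):
  y_4 = -Pb²x²(3aL-(3a+b)x)/(6L³EI)  [x≤a] = -12·15²·4²·(3·5·20-(3·5+15)·4)/(6·20³·5000) = -81/2500 m
Superposition: y = Σ y_i = -6973/187500 m ≈ -0.037189 m

y(4) = -6973/187500 m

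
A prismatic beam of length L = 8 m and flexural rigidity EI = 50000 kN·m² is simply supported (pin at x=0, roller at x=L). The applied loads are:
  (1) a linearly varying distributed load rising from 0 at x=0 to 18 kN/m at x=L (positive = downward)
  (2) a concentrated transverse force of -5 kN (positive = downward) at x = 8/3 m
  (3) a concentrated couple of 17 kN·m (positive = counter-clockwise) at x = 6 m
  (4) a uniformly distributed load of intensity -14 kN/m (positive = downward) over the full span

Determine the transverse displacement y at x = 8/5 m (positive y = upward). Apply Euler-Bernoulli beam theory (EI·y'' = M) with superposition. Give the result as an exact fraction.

Load 1 — triangular load w₀=18 kN/m (0→w₀ over full span):
  y_1 = -w₀x(7L⁴-10L²x²+3x⁴)/(360LEI) = -18·(8/5)·(7·8⁴-10·8²·(8/5)²+3·(8/5)⁴)/(360·8·50000) = -264192/48828125 m
Load 2 — point force P=-5 kN at a=8/3 m (b=L-a=16/3):
  y_2 = -Pbx(L²-b²-x²)/(6LEI)  [x≤a] = -(-5)·(16/3)·(8/5)·(8²-(16/3)²-(8/5)²)/(6·8·50000) = 3712/6328125 m
Load 3 — applied couple M₀=17 kN·m at a=6 m (b=L-a=2):
  y_3 = (M₀x³/(6L)+C₁x)/EI  [x≤a] with C₁=M₀(3b²-L²)/(6L)=-221/12 = (17·(8/5)³/(6·8)+(-221/12)·(8/5))/50000 = -1751/3125000 m
Load 4 — uniform load w=-14 kN/m over full span:
  y_4 = -wx(L³-2Lx²+x³)/(24EI) = -(-14)·(8/5)·(8³-2·8·(8/5)²+(8/5)³)/(24·50000) = 51968/5859375 m
Superposition: y = Σ y_i = 110261909/31640625000 m ≈ 0.003485 m

y(8/5) = 110261909/31640625000 m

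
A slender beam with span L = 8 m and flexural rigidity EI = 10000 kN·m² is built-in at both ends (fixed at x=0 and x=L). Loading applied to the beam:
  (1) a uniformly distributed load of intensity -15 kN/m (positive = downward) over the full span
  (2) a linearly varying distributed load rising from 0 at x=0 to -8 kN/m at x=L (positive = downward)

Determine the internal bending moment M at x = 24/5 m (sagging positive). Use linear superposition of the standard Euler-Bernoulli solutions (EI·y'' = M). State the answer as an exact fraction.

M(24/5) = -17168/375 kN·m

Load 1 — uniform load w=-15 kN/m over full span:
  M_1 = wLx/2 - wL²/12 - wx²/2 = (-15)·8·(24/5)/2 - (-15)·8²/12 - (-15)·(24/5)²/2 = -176/5 kN·m
Load 2 — triangular load w₀=-8 kN/m (0→w₀ over full span):
  M_2 = 3w₀Lx/20 - w₀L²/30 - w₀x³/(6L) = 3·(-8)·8·(24/5)/20 - (-8)·8²/30 - (-8)·(24/5)³/(6·8) = -3968/375 kN·m
Superposition: M = Σ M_i = -17168/375 kN·m ≈ -45.781333 kN·m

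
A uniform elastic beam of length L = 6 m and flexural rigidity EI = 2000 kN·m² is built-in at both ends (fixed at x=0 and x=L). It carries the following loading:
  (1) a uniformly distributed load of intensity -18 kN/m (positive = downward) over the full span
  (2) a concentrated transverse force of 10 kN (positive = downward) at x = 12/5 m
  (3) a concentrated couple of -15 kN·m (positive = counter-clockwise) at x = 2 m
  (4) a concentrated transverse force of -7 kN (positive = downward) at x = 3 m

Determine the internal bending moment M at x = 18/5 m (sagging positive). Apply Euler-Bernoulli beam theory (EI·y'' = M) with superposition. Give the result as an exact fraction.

M(18/5) = -10611/500 kN·m

Load 1 — uniform load w=-18 kN/m over full span:
  M_1 = wLx/2 - wL²/12 - wx²/2 = (-18)·6·(18/5)/2 - (-18)·6²/12 - (-18)·(18/5)²/2 = -594/25 kN·m
Load 2 — point force P=10 kN at a=12/5 m (b=L-a=18/5):
  M_2 = Pa²(a+3b)(L-x)/L³ - Pa²b/L²  [x>a] = 10·(12/5)²·((12/5)+3·(18/5))·(6-(18/5))/6³ - 10·(12/5)²·(18/5)/6² = 336/125 kN·m
Load 3 — applied couple M₀=-15 kN·m at a=2 m (b=L-a=4):
  M_3 = R_Ax - M_A - M₀  [x>a] with R_A=-10/3, M_A=0 = (-10/3)·(18/5) - 0 - (-15) = 3 kN·m
Load 4 — point force P=-7 kN at a=3 m (b=L-a=3):
  M_4 = Pa²(a+3b)(L-x)/L³ - Pa²b/L²  [x>a] = (-7)·3²·(3+3·3)·(6-(18/5))/6³ - (-7)·3²·3/6² = -63/20 kN·m
Superposition: M = Σ M_i = -10611/500 kN·m ≈ -21.222000 kN·m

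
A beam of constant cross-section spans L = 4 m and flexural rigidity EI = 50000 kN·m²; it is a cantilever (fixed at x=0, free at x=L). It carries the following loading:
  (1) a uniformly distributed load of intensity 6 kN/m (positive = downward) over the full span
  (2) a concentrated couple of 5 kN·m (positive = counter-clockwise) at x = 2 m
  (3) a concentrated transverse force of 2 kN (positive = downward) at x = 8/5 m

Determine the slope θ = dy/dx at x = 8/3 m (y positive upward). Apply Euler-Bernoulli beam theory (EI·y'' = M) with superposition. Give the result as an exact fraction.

θ(8/3) = -18289/16875000 rad

Load 1 — uniform load w=6 kN/m over full span:
  θ_1 = -wx(x²-3Lx+3L²)/(6EI) = -6·(8/3)·((8/3)²-3·4·(8/3)+3·4²)/(6·50000) = -104/84375 rad
Load 2 — applied couple M₀=5 kN·m at a=2 m (b=L-a=2):
  θ_2 = M₀a/EI  [x>a] = 5·2/50000 = 1/5000 rad
Load 3 — point force P=2 kN at a=8/5 m (b=L-a=12/5):
  θ_3 = -Pa²/(2EI)  [x>a] = -2·(8/5)²/(2·50000) = -4/78125 rad
Superposition: θ = Σ θ_i = -18289/16875000 rad ≈ -0.001084 rad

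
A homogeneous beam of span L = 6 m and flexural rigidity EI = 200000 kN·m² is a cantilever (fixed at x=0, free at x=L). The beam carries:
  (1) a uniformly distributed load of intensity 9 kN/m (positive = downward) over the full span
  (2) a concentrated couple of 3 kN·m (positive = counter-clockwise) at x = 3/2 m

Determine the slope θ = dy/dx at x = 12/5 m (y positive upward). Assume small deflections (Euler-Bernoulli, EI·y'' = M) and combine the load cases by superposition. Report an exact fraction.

θ(12/5) = -62379/50000000 rad

Load 1 — uniform load w=9 kN/m over full span:
  θ_1 = -wx(x²-3Lx+3L²)/(6EI) = -9·(12/5)·((12/5)²-3·6·(12/5)+3·6²)/(6·200000) = -3969/3125000 rad
Load 2 — applied couple M₀=3 kN·m at a=3/2 m (b=L-a=9/2):
  θ_2 = M₀a/EI  [x>a] = 3·(3/2)/200000 = 9/400000 rad
Superposition: θ = Σ θ_i = -62379/50000000 rad ≈ -0.001248 rad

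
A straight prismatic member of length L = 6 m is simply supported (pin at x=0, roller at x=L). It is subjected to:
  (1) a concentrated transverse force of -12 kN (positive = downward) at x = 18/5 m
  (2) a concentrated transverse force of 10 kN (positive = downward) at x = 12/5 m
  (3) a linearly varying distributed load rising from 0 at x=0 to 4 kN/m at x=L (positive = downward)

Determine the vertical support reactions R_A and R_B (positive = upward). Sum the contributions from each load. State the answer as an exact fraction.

R_A = 26/5 kN, R_B = 24/5 kN

Load 1 — point force P=-12 kN at a=18/5 m (b=L-a=12/5):
  R_A = Pb/L = (-12)·(12/5)/6 = -24/5 kN
  R_B = Pa/L = (-12)·(18/5)/6 = -36/5 kN
Load 2 — point force P=10 kN at a=12/5 m (b=L-a=18/5):
  R_A = Pb/L = 10·(18/5)/6 = 6 kN
  R_B = Pa/L = 10·(12/5)/6 = 4 kN
Load 3 — triangular load w₀=4 kN/m (0→w₀ over full span):
  R_A = w₀L/6 = 4·6/6 = 4 kN
  R_B = w₀L/3 = 4·6/3 = 8 kN
Superposition: R_A = 26/5 kN, R_B = 24/5 kN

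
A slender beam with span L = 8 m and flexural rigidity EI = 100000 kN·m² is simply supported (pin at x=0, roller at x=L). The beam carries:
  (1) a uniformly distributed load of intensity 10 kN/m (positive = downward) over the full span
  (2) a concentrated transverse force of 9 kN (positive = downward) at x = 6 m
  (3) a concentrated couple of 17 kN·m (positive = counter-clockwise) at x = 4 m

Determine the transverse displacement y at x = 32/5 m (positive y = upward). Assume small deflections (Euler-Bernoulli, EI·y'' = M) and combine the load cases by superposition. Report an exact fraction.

Load 1 — uniform load w=10 kN/m over full span:
  y_1 = -wx(L³-2Lx²+x³)/(24EI) = -10·(32/5)·(8³-2·8·(32/5)²+(32/5)³)/(24·100000) = -3712/1171875 m
Load 2 — point force P=9 kN at a=6 m (b=L-a=2):
  y_2 = -Pa(L-x)(2Lx-a²-x²)/(6LEI)  [x>a] = -9·6·(8-(32/5))·(2·8·(32/5)-6²-(32/5)²)/(6·8·100000) = -1431/3125000 m
Load 3 — applied couple M₀=17 kN·m at a=4 m (b=L-a=4):
  y_3 = (M₀x³/(6L)-M₀(x-a)²/2+C₁x)/EI  [x>a] with C₁=M₀(3b²-L²)/(6L)=-17/3 = (17·(32/5)³/(6·8)-17·((32/5)-4)²/2+(-17/3)·(32/5))/100000 = 119/1562500 m
Superposition: y = Σ y_i = -1331/375000 m ≈ -0.003549 m

y(32/5) = -1331/375000 m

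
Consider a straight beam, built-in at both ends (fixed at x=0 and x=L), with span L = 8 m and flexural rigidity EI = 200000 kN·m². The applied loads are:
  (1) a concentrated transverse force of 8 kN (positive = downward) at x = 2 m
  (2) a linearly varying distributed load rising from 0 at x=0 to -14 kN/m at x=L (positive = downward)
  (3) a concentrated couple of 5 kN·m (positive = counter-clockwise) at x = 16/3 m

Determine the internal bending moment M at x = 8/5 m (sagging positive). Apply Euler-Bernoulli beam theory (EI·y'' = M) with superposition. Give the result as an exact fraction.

M(8/5) = 706/125 kN·m

Load 1 — point force P=8 kN at a=2 m (b=L-a=6):
  M_1 = Pb²(3a+b)x/L³ - Pab²/L²  [x≤a] = 8·6²·(3·2+6)·(8/5)/8³ - 8·2·6²/8² = 9/5 kN·m
Load 2 — triangular load w₀=-14 kN/m (0→w₀ over full span):
  M_2 = 3w₀Lx/20 - w₀L²/30 - w₀x³/(6L) = 3·(-14)·8·(8/5)/20 - (-14)·8²/30 - (-14)·(8/5)³/(6·8) = 1568/375 kN·m
Load 3 — applied couple M₀=5 kN·m at a=16/3 m (b=L-a=8/3):
  M_3 = R_Ax - M_A  [x≤a] with R_A=5/6, M_A=5/3 = (5/6)·(8/5) - (5/3) = -1/3 kN·m
Superposition: M = Σ M_i = 706/125 kN·m ≈ 5.648000 kN·m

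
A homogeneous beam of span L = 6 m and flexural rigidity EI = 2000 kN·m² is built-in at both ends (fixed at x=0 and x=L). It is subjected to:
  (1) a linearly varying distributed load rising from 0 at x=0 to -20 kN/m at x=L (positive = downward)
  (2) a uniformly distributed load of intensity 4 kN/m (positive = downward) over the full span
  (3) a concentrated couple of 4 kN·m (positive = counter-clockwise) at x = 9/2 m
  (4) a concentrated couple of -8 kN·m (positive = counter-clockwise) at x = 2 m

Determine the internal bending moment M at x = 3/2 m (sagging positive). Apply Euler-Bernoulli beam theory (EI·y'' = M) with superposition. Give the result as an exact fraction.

Load 1 — triangular load w₀=-20 kN/m (0→w₀ over full span):
  M_1 = 3w₀Lx/20 - w₀L²/30 - w₀x³/(6L) = 3·(-20)·6·(3/2)/20 - (-20)·6²/30 - (-20)·(3/2)³/(6·6) = -9/8 kN·m
Load 2 — uniform load w=4 kN/m over full span:
  M_2 = wLx/2 - wL²/12 - wx²/2 = 4·6·(3/2)/2 - 4·6²/12 - 4·(3/2)²/2 = 3/2 kN·m
Load 3 — applied couple M₀=4 kN·m at a=9/2 m (b=L-a=3/2):
  M_3 = R_Ax - M_A  [x≤a] with R_A=3/4, M_A=5/4 = (3/4)·(3/2) - (5/4) = -1/8 kN·m
Load 4 — applied couple M₀=-8 kN·m at a=2 m (b=L-a=4):
  M_4 = R_Ax - M_A  [x≤a] with R_A=-16/9, M_A=0 = (-16/9)·(3/2) - 0 = -8/3 kN·m
Superposition: M = Σ M_i = -29/12 kN·m ≈ -2.416667 kN·m

M(3/2) = -29/12 kN·m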